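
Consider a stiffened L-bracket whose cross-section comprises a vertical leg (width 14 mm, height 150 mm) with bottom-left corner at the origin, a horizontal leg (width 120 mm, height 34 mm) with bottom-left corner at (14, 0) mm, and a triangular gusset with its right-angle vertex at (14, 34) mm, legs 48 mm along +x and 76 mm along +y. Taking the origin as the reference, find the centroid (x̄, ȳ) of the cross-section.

x̄ = 46.39 mm, ȳ = 41.86 mm

vertical leg: A = 14 × 150 = 2100.00, centroid at (7.00, 75.00).
horizontal leg: A = 120 × 34 = 4080.00, centroid at (74.00, 17.00).
gusset: A = ½·48·76 = 1824.00, centroid at (30.00, 59.33).
ΣA = 8004.00 mm², ΣAx̄ = 371340.00 mm³, ΣAȳ = 335084.00 mm³.
x̄ = 371340.00/8004.00 = 46.39 mm; ȳ = 335084.00/8004.00 = 41.86 mm.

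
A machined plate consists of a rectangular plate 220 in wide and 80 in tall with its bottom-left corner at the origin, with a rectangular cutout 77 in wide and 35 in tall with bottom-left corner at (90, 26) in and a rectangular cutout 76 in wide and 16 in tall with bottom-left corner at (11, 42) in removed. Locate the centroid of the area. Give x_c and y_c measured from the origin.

x_c = 111.78 in, y_c = 38.42 in

Part | A | x̄ᵢ | ȳᵢ | A·x̄ᵢ | A·ȳᵢ
plate | 17600.00 | 110.00 | 40.00 | 1936000.00 | 704000.00
hole 1 | -2695.00 | 128.50 | 43.50 | -346307.50 | -117232.50
hole 2 | -1216.00 | 49.00 | 50.00 | -59584.00 | -60800.00
Σ | 13689.00 |  |  | 1530108.50 | 525967.50
x_c = 1530108.50 / 13689.00 = 111.78 in
y_c = 525967.50 / 13689.00 = 38.42 in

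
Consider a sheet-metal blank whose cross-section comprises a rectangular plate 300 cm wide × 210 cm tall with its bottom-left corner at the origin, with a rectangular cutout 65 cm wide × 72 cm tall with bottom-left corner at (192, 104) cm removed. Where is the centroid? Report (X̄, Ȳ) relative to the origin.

plate: A = 300 × 210 = 63000.00, centroid at (150.00, 105.00).
hole: A = −(65 × 72) = -4680.00, centroid at (224.50, 140.00).
ΣA = 58320.00 cm², ΣAX̄ = 8399340.00 cm³, ΣAȲ = 5959800.00 cm³.
X̄ = 8399340.00/58320.00 = 144.02 cm; Ȳ = 5959800.00/58320.00 = 102.19 cm.

X̄ = 144.02 cm, Ȳ = 102.19 cm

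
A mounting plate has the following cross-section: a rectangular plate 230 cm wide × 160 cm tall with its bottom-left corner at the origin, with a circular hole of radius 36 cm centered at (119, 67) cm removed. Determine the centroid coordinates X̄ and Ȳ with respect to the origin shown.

X̄ = 114.50 cm, Ȳ = 81.62 cm

plate: A = 230 × 160 = 36800.00, centroid at (115.00, 80.00).
hole: A = −π·36² = -4071.50, centroid at (119.00, 67.00).
ΣA = 32728.50 cm²
ΣAX̄ = (36800.00)(115.00) + (-4071.50)(119.00) = 3747491.01 cm³
ΣAȲ = (36800.00)(80.00) + (-4071.50)(67.00) = 2671209.23 cm³
X̄ = 3747491.01 / 32728.50 = 114.50 cm
Ȳ = 2671209.23 / 32728.50 = 81.62 cm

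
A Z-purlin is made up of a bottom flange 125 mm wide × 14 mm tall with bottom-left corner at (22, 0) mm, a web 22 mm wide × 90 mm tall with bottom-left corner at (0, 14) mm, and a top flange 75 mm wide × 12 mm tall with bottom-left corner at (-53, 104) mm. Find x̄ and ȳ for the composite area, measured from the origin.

x̄ = 33.63 mm, ȳ = 49.26 mm

bottom flange: A = 125 × 14 = 1750.00, centroid at (84.50, 7.00).
web: A = 22 × 90 = 1980.00, centroid at (11.00, 59.00).
top flange: A = 75 × 12 = 900.00, centroid at (-15.50, 110.00).
ΣA = 4630.00 mm²
ΣAx̄ = (1750.00)(84.50) + (1980.00)(11.00) + (900.00)(-15.50) = 155705.00 mm³
ΣAȳ = (1750.00)(7.00) + (1980.00)(59.00) + (900.00)(110.00) = 228070.00 mm³
x̄ = 155705.00 / 4630.00 = 33.63 mm
ȳ = 228070.00 / 4630.00 = 49.26 mm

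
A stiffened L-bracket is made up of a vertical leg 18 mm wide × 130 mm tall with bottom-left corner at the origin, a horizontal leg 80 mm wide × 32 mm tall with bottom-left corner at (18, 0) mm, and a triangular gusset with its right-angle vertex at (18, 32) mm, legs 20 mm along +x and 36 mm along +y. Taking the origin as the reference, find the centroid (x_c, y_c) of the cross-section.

vertical leg: A = 18 × 130 = 2340.00, centroid at (9.00, 65.00).
horizontal leg: A = 80 × 32 = 2560.00, centroid at (58.00, 16.00).
gusset: A = ½·20·36 = 360.00, centroid at (24.67, 44.00).
ΣA = 5260.00 mm²
ΣAx_c = (2340.00)(9.00) + (2560.00)(58.00) + (360.00)(24.67) = 178420.00 mm³
ΣAy_c = (2340.00)(65.00) + (2560.00)(16.00) + (360.00)(44.00) = 208900.00 mm³
x_c = 178420.00 / 5260.00 = 33.92 mm
y_c = 208900.00 / 5260.00 = 39.71 mm

x_c = 33.92 mm, y_c = 39.71 mm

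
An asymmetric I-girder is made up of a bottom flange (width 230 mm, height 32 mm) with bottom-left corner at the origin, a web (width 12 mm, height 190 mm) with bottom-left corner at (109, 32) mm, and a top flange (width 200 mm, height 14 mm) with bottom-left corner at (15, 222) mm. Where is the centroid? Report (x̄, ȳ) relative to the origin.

x̄ = 115.00 mm, ȳ = 84.29 mm

bottom flange: A = 230 × 32 = 7360.00, centroid at (115.00, 16.00).
web: A = 12 × 190 = 2280.00, centroid at (115.00, 127.00).
top flange: A = 200 × 14 = 2800.00, centroid at (115.00, 229.00).
ΣA = 12440.00 mm², ΣAx̄ = 1430600.00 mm³, ΣAȳ = 1048520.00 mm³.
x̄ = 1430600.00/12440.00 = 115.00 mm; ȳ = 1048520.00/12440.00 = 84.29 mm.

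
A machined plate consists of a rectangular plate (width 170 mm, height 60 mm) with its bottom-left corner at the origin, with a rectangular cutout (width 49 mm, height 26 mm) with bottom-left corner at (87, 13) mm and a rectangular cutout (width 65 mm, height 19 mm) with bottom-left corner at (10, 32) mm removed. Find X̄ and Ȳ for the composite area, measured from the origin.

X̄ = 87.43 mm, Ȳ = 28.82 mm

plate: A = 170 × 60 = 10200.00, centroid at (85.00, 30.00).
hole 1: A = −(49 × 26) = -1274.00, centroid at (111.50, 26.00).
hole 2: A = −(65 × 19) = -1235.00, centroid at (42.50, 41.50).
ΣA = 7691.00 mm²
ΣAX̄ = (10200.00)(85.00) + (-1274.00)(111.50) + (-1235.00)(42.50) = 672461.50 mm³
ΣAȲ = (10200.00)(30.00) + (-1274.00)(26.00) + (-1235.00)(41.50) = 221623.50 mm³
X̄ = 672461.50 / 7691.00 = 87.43 mm
Ȳ = 221623.50 / 7691.00 = 28.82 mm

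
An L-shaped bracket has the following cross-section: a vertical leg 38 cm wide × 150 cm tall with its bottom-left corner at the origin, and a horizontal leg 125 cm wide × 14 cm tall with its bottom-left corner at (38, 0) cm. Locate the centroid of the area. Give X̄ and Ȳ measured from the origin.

X̄ = 38.14 cm, Ȳ = 59.03 cm

vertical leg: A = 38 × 150 = 5700.00, centroid at (19.00, 75.00).
horizontal leg: A = 125 × 14 = 1750.00, centroid at (100.50, 7.00).
ΣA = 7450.00 cm², ΣAX̄ = 284175.00 cm³, ΣAȲ = 439750.00 cm³.
X̄ = 284175.00/7450.00 = 38.14 cm; Ȳ = 439750.00/7450.00 = 59.03 cm.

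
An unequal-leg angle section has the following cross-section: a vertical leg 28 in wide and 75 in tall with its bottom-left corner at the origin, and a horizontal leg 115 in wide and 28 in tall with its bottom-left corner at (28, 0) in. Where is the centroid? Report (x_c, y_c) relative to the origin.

x_c = 57.28 in, y_c = 23.28 in

vertical leg: A = 28 × 75 = 2100.00, centroid at (14.00, 37.50).
horizontal leg: A = 115 × 28 = 3220.00, centroid at (85.50, 14.00).
ΣA = 5320.00 in², ΣAx_c = 304710.00 in³, ΣAy_c = 123830.00 in³.
x_c = 304710.00/5320.00 = 57.28 in; y_c = 123830.00/5320.00 = 23.28 in.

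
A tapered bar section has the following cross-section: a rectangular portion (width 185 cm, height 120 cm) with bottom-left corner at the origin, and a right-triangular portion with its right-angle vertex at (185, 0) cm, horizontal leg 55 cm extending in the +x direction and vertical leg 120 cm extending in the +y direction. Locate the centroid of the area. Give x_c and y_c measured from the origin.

x_c = 106.84 cm, y_c = 57.41 cm

rectangular portion: A = 185 × 120 = 22200.00, centroid at (92.50, 60.00).
triangular portion: A = ½·55·120 = 3300.00, centroid at (203.33, 40.00).
ΣA = 25500.00 cm²
ΣAx_c = (22200.00)(92.50) + (3300.00)(203.33) = 2724500.00 cm³
ΣAy_c = (22200.00)(60.00) + (3300.00)(40.00) = 1464000.00 cm³
x_c = 2724500.00 / 25500.00 = 106.84 cm
y_c = 1464000.00 / 25500.00 = 57.41 cm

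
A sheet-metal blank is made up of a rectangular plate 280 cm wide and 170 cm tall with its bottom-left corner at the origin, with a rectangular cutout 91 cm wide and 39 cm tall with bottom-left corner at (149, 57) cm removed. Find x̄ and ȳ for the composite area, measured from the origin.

x̄ = 135.61 cm, ȳ = 85.68 cm

plate: A = 280 × 170 = 47600.00, centroid at (140.00, 85.00).
hole: A = −(91 × 39) = -3549.00, centroid at (194.50, 76.50).
ΣA = 44051.00 cm², ΣAx̄ = 5973719.50 cm³, ΣAȳ = 3774501.50 cm³.
x̄ = 5973719.50/44051.00 = 135.61 cm; ȳ = 3774501.50/44051.00 = 85.68 cm.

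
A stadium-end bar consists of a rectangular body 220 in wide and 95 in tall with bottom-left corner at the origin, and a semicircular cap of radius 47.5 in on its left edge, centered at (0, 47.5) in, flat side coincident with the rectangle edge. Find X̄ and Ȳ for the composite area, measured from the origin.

Part | A | x̄ᵢ | ȳᵢ | A·x̄ᵢ | A·ȳᵢ
rectangular body | 20900.00 | 110.00 | 47.50 | 2299000.00 | 992750.00
semicircular end | 3544.11 | -20.16 | 47.50 | -71447.92 | 168345.19
Σ | 24444.11 |  |  | 2227552.08 | 1161095.19
X̄ = 2227552.08 / 24444.11 = 91.13 in
Ȳ = 1161095.19 / 24444.11 = 47.50 in

X̄ = 91.13 in, Ȳ = 47.50 in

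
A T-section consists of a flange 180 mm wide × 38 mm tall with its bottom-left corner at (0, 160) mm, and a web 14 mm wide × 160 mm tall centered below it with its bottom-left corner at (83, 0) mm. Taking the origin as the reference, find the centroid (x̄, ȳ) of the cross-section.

x̄ = 90.00 mm, ȳ = 154.58 mm

Part | A | x̄ᵢ | ȳᵢ | A·x̄ᵢ | A·ȳᵢ
web | 2240.00 | 90.00 | 80.00 | 201600.00 | 179200.00
flange | 6840.00 | 90.00 | 179.00 | 615600.00 | 1224360.00
Σ | 9080.00 |  |  | 817200.00 | 1403560.00
x̄ = 817200.00 / 9080.00 = 90.00 mm
ȳ = 1403560.00 / 9080.00 = 154.58 mm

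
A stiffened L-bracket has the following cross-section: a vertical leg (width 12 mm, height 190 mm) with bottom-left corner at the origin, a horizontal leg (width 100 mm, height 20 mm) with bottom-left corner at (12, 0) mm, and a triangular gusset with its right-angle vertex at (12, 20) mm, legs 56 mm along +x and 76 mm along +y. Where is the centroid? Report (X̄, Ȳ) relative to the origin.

X̄ = 31.67 mm, Ȳ = 51.98 mm

vertical leg: A = 12 × 190 = 2280.00, centroid at (6.00, 95.00).
horizontal leg: A = 100 × 20 = 2000.00, centroid at (62.00, 10.00).
gusset: A = ½·56·76 = 2128.00, centroid at (30.67, 45.33).
ΣA = 6408.00 mm², ΣAX̄ = 202938.67 mm³, ΣAȲ = 333069.33 mm³.
X̄ = 202938.67/6408.00 = 31.67 mm; Ȳ = 333069.33/6408.00 = 51.98 mm.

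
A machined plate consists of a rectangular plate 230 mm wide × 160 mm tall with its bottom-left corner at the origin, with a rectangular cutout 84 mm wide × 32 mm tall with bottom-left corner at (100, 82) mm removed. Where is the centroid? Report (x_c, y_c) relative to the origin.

x_c = 112.87 mm, y_c = 78.58 mm

plate: A = 230 × 160 = 36800.00, centroid at (115.00, 80.00).
hole: A = −(84 × 32) = -2688.00, centroid at (142.00, 98.00).
ΣA = 34112.00 mm², ΣAx_c = 3850304.00 mm³, ΣAy_c = 2680576.00 mm³.
x_c = 3850304.00/34112.00 = 112.87 mm; y_c = 2680576.00/34112.00 = 78.58 mm.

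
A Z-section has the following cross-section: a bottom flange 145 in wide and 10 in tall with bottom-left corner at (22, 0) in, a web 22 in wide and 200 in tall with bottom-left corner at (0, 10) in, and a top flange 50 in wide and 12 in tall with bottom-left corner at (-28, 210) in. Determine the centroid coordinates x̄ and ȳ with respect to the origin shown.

x̄ = 28.47 in, ȳ = 96.26 in

Part | A | x̄ᵢ | ȳᵢ | A·x̄ᵢ | A·ȳᵢ
bottom flange | 1450.00 | 94.50 | 5.00 | 137025.00 | 7250.00
web | 4400.00 | 11.00 | 110.00 | 48400.00 | 484000.00
top flange | 600.00 | -3.00 | 216.00 | -1800.00 | 129600.00
Σ | 6450.00 |  |  | 183625.00 | 620850.00
x̄ = 183625.00 / 6450.00 = 28.47 in
ȳ = 620850.00 / 6450.00 = 96.26 in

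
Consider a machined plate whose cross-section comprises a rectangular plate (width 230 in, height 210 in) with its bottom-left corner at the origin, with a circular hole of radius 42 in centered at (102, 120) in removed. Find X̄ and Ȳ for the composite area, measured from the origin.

Part | A | x̄ᵢ | ȳᵢ | A·x̄ᵢ | A·ȳᵢ
plate | 48300.00 | 115.00 | 105.00 | 5554500.00 | 5071500.00
hole | -5541.77 | 102.00 | 120.00 | -565260.48 | -665012.33
Σ | 42758.23 |  |  | 4989239.52 | 4406487.67
X̄ = 4989239.52 / 42758.23 = 116.68 in
Ȳ = 4406487.67 / 42758.23 = 103.06 in

X̄ = 116.68 in, Ȳ = 103.06 in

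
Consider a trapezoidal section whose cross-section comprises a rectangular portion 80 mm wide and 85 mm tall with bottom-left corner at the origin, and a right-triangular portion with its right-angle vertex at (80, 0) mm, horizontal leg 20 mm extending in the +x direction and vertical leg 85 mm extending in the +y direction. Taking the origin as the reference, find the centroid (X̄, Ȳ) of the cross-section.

X̄ = 45.19 mm, Ȳ = 40.93 mm

rectangular portion: A = 80 × 85 = 6800.00, centroid at (40.00, 42.50).
triangular portion: A = ½·20·85 = 850.00, centroid at (86.67, 28.33).
ΣA = 7650.00 mm², ΣAX̄ = 345666.67 mm³, ΣAȲ = 313083.33 mm³.
X̄ = 345666.67/7650.00 = 45.19 mm; Ȳ = 313083.33/7650.00 = 40.93 mm.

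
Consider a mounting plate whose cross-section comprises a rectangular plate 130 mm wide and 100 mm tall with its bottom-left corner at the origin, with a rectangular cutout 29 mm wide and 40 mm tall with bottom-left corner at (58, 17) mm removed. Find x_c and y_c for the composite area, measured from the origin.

x_c = 64.27 mm, y_c = 51.27 mm

plate: A = 130 × 100 = 13000.00, centroid at (65.00, 50.00).
hole: A = −(29 × 40) = -1160.00, centroid at (72.50, 37.00).
ΣA = 11840.00 mm²
ΣAx_c = (13000.00)(65.00) + (-1160.00)(72.50) = 760900.00 mm³
ΣAy_c = (13000.00)(50.00) + (-1160.00)(37.00) = 607080.00 mm³
x_c = 760900.00 / 11840.00 = 64.27 mm
y_c = 607080.00 / 11840.00 = 51.27 mm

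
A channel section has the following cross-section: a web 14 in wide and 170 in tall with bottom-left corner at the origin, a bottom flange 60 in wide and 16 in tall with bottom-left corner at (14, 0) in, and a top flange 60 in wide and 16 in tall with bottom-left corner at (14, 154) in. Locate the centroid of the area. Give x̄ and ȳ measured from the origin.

Part | A | x̄ᵢ | ȳᵢ | A·x̄ᵢ | A·ȳᵢ
web | 2380.00 | 7.00 | 85.00 | 16660.00 | 202300.00
bottom flange | 960.00 | 44.00 | 8.00 | 42240.00 | 7680.00
top flange | 960.00 | 44.00 | 162.00 | 42240.00 | 155520.00
Σ | 4300.00 |  |  | 101140.00 | 365500.00
x̄ = 101140.00 / 4300.00 = 23.52 in
ȳ = 365500.00 / 4300.00 = 85.00 in

x̄ = 23.52 in, ȳ = 85.00 in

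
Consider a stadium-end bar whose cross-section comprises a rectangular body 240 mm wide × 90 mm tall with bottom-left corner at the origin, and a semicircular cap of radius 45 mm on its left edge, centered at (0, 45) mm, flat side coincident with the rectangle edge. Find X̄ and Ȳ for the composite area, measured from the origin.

Part | A | x̄ᵢ | ȳᵢ | A·x̄ᵢ | A·ȳᵢ
rectangular body | 21600.00 | 120.00 | 45.00 | 2592000.00 | 972000.00
semicircular end | 3180.86 | -19.10 | 45.00 | -60750.00 | 143138.82
Σ | 24780.86 |  |  | 2531250.00 | 1115138.82
X̄ = 2531250.00 / 24780.86 = 102.15 mm
Ȳ = 1115138.82 / 24780.86 = 45.00 mm

X̄ = 102.15 mm, Ȳ = 45.00 mm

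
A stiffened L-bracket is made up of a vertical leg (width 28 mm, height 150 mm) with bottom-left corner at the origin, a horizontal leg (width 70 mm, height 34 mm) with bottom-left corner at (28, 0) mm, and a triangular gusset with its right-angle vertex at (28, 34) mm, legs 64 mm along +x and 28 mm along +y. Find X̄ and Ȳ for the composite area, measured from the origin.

X̄ = 33.83 mm, Ȳ = 52.74 mm

Part | A | x̄ᵢ | ȳᵢ | A·x̄ᵢ | A·ȳᵢ
vertical leg | 4200.00 | 14.00 | 75.00 | 58800.00 | 315000.00
horizontal leg | 2380.00 | 63.00 | 17.00 | 149940.00 | 40460.00
gusset | 896.00 | 49.33 | 43.33 | 44202.67 | 38826.67
Σ | 7476.00 |  |  | 252942.67 | 394286.67
X̄ = 252942.67 / 7476.00 = 33.83 mm
Ȳ = 394286.67 / 7476.00 = 52.74 mm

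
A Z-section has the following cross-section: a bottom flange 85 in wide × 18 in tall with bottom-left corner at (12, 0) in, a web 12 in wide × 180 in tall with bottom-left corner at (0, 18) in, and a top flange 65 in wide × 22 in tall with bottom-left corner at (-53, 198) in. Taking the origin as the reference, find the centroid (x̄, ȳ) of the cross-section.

bottom flange: A = 85 × 18 = 1530.00, centroid at (54.50, 9.00).
web: A = 12 × 180 = 2160.00, centroid at (6.00, 108.00).
top flange: A = 65 × 22 = 1430.00, centroid at (-20.50, 209.00).
ΣA = 5120.00 in², ΣAx̄ = 67030.00 in³, ΣAȳ = 545920.00 in³.
x̄ = 67030.00/5120.00 = 13.09 in; ȳ = 545920.00/5120.00 = 106.62 in.

x̄ = 13.09 in, ȳ = 106.62 in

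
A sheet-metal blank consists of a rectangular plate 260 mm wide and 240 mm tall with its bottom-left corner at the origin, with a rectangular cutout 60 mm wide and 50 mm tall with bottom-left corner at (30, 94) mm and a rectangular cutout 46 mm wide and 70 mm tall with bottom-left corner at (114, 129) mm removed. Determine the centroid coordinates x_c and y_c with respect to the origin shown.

plate: A = 260 × 240 = 62400.00, centroid at (130.00, 120.00).
hole 1: A = −(60 × 50) = -3000.00, centroid at (60.00, 119.00).
hole 2: A = −(46 × 70) = -3220.00, centroid at (137.00, 164.00).
ΣA = 56180.00 mm², ΣAx_c = 7490860.00 mm³, ΣAy_c = 6602920.00 mm³.
x_c = 7490860.00/56180.00 = 133.34 mm; y_c = 6602920.00/56180.00 = 117.53 mm.

x_c = 133.34 mm, y_c = 117.53 mm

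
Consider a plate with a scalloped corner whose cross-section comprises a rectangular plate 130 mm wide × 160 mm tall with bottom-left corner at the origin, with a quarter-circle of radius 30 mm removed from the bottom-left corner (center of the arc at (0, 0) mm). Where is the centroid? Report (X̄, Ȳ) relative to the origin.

plate: A = 130 × 160 = 20800.00, centroid at (65.00, 80.00).
removed quarter-circle: A = −¼π·30² = -706.86, centroid at (12.73, 12.73).
ΣA = 20093.14 mm²
ΣAX̄ = (20800.00)(65.00) + (-706.86)(12.73) = 1343000.00 mm³
ΣAȲ = (20800.00)(80.00) + (-706.86)(12.73) = 1655000.00 mm³
X̄ = 1343000.00 / 20093.14 = 66.84 mm
Ȳ = 1655000.00 / 20093.14 = 82.37 mm

X̄ = 66.84 mm, Ȳ = 82.37 mm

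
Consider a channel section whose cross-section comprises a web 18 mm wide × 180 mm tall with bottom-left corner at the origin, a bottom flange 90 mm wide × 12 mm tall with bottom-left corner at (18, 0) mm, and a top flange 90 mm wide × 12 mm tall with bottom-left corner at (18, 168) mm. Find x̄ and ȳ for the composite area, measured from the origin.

x̄ = 30.60 mm, ȳ = 90.00 mm

web: A = 18 × 180 = 3240.00, centroid at (9.00, 90.00).
bottom flange: A = 90 × 12 = 1080.00, centroid at (63.00, 6.00).
top flange: A = 90 × 12 = 1080.00, centroid at (63.00, 174.00).
ΣA = 5400.00 mm²
ΣAx̄ = (3240.00)(9.00) + (1080.00)(63.00) + (1080.00)(63.00) = 165240.00 mm³
ΣAȳ = (3240.00)(90.00) + (1080.00)(6.00) + (1080.00)(174.00) = 486000.00 mm³
x̄ = 165240.00 / 5400.00 = 30.60 mm
ȳ = 486000.00 / 5400.00 = 90.00 mm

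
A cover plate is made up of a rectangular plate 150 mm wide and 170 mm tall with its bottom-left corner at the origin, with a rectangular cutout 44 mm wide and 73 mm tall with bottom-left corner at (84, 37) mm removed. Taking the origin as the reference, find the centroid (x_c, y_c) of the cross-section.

x_c = 70.53 mm, y_c = 86.66 mm

plate: A = 150 × 170 = 25500.00, centroid at (75.00, 85.00).
hole: A = −(44 × 73) = -3212.00, centroid at (106.00, 73.50).
ΣA = 22288.00 mm²
ΣAx_c = (25500.00)(75.00) + (-3212.00)(106.00) = 1572028.00 mm³
ΣAy_c = (25500.00)(85.00) + (-3212.00)(73.50) = 1931418.00 mm³
x_c = 1572028.00 / 22288.00 = 70.53 mm
y_c = 1931418.00 / 22288.00 = 86.66 mm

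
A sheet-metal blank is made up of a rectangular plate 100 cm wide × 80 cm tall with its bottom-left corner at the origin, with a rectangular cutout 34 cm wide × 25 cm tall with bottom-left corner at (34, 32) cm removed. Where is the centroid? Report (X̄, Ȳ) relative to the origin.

X̄ = 49.88 cm, Ȳ = 39.47 cm

plate: A = 100 × 80 = 8000.00, centroid at (50.00, 40.00).
hole: A = −(34 × 25) = -850.00, centroid at (51.00, 44.50).
ΣA = 7150.00 cm²
ΣAX̄ = (8000.00)(50.00) + (-850.00)(51.00) = 356650.00 cm³
ΣAȲ = (8000.00)(40.00) + (-850.00)(44.50) = 282175.00 cm³
X̄ = 356650.00 / 7150.00 = 49.88 cm
Ȳ = 282175.00 / 7150.00 = 39.47 cm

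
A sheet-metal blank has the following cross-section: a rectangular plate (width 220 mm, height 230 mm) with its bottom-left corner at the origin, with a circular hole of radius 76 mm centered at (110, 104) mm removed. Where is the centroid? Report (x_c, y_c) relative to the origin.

Part | A | x̄ᵢ | ȳᵢ | A·x̄ᵢ | A·ȳᵢ
plate | 50600.00 | 110.00 | 115.00 | 5566000.00 | 5819000.00
hole | -18145.84 | 110.00 | 104.00 | -1996042.31 | -1887167.27
Σ | 32454.16 |  |  | 3569957.69 | 3931832.73
x_c = 3569957.69 / 32454.16 = 110.00 mm
y_c = 3931832.73 / 32454.16 = 121.15 mm

x_c = 110.00 mm, y_c = 121.15 mm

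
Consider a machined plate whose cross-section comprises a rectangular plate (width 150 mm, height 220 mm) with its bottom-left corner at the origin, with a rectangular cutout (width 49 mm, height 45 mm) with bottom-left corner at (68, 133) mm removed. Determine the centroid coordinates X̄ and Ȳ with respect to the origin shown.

X̄ = 73.75 mm, Ȳ = 106.74 mm

Part | A | x̄ᵢ | ȳᵢ | A·x̄ᵢ | A·ȳᵢ
plate | 33000.00 | 75.00 | 110.00 | 2475000.00 | 3630000.00
hole | -2205.00 | 92.50 | 155.50 | -203962.50 | -342877.50
Σ | 30795.00 |  |  | 2271037.50 | 3287122.50
X̄ = 2271037.50 / 30795.00 = 73.75 mm
Ȳ = 3287122.50 / 30795.00 = 106.74 mm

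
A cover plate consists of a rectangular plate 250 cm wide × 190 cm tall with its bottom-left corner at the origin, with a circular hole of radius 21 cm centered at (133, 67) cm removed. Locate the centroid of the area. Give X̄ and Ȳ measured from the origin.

X̄ = 124.76 cm, Ȳ = 95.84 cm

plate: A = 250 × 190 = 47500.00, centroid at (125.00, 95.00).
hole: A = −π·21² = -1385.44, centroid at (133.00, 67.00).
ΣA = 46114.56 cm², ΣAX̄ = 5753236.17 cm³, ΣAȲ = 4419675.36 cm³.
X̄ = 5753236.17/46114.56 = 124.76 cm; Ȳ = 4419675.36/46114.56 = 95.84 cm.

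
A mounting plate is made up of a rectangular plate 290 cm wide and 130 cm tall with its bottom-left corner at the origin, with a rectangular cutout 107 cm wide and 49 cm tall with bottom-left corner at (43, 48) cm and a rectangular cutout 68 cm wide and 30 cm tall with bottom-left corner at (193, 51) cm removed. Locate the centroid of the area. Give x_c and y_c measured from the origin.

plate: A = 290 × 130 = 37700.00, centroid at (145.00, 65.00).
hole 1: A = −(107 × 49) = -5243.00, centroid at (96.50, 72.50).
hole 2: A = −(68 × 30) = -2040.00, centroid at (227.00, 66.00).
ΣA = 30417.00 cm²
ΣAx_c = (37700.00)(145.00) + (-5243.00)(96.50) + (-2040.00)(227.00) = 4497470.50 cm³
ΣAy_c = (37700.00)(65.00) + (-5243.00)(72.50) + (-2040.00)(66.00) = 1935742.50 cm³
x_c = 4497470.50 / 30417.00 = 147.86 cm
y_c = 1935742.50 / 30417.00 = 63.64 cm

x_c = 147.86 cm, y_c = 63.64 cm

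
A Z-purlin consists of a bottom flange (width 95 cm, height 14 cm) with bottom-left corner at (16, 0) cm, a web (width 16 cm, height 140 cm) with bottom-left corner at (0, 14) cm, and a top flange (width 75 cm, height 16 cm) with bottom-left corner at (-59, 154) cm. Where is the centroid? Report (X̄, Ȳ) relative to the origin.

bottom flange: A = 95 × 14 = 1330.00, centroid at (63.50, 7.00).
web: A = 16 × 140 = 2240.00, centroid at (8.00, 84.00).
top flange: A = 75 × 16 = 1200.00, centroid at (-21.50, 162.00).
ΣA = 4770.00 cm²
ΣAX̄ = (1330.00)(63.50) + (2240.00)(8.00) + (1200.00)(-21.50) = 76575.00 cm³
ΣAȲ = (1330.00)(7.00) + (2240.00)(84.00) + (1200.00)(162.00) = 391870.00 cm³
X̄ = 76575.00 / 4770.00 = 16.05 cm
Ȳ = 391870.00 / 4770.00 = 82.15 cm

X̄ = 16.05 cm, Ȳ = 82.15 cm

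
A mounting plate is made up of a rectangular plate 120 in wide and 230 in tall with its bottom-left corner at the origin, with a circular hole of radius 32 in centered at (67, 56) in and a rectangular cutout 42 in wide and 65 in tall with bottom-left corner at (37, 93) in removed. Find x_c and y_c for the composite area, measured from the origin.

x_c = 59.21 in, y_c = 122.44 in

plate: A = 120 × 230 = 27600.00, centroid at (60.00, 115.00).
hole 1: A = −π·32² = -3216.99, centroid at (67.00, 56.00).
hole 2: A = −(42 × 65) = -2730.00, centroid at (58.00, 125.50).
ΣA = 21653.01 in², ΣAx_c = 1282121.61 in³, ΣAy_c = 2651233.51 in³.
x_c = 1282121.61/21653.01 = 59.21 in; y_c = 2651233.51/21653.01 = 122.44 in.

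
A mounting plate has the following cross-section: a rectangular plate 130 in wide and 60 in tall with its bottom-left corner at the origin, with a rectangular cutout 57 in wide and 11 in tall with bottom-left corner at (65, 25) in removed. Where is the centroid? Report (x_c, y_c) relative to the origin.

x_c = 62.51 in, y_c = 29.96 in

plate: A = 130 × 60 = 7800.00, centroid at (65.00, 30.00).
hole: A = −(57 × 11) = -627.00, centroid at (93.50, 30.50).
ΣA = 7173.00 in², ΣAx_c = 448375.50 in³, ΣAy_c = 214876.50 in³.
x_c = 448375.50/7173.00 = 62.51 in; y_c = 214876.50/7173.00 = 29.96 in.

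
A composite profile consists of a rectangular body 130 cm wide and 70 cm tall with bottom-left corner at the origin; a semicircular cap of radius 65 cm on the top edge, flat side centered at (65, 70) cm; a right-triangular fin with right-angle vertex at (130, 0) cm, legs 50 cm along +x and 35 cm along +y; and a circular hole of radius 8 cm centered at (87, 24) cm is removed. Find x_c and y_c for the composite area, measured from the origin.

rectangular body: A = 130 × 70 = 9100.00, centroid at (65.00, 35.00).
semicircular top: A = ½π·65² = 6636.61, centroid at (65.00, 97.59).
triangular fin: A = ½·50·35 = 875.00, centroid at (146.67, 11.67).
hole: A = −π·8² = -201.06, centroid at (87.00, 24.00).
ΣA = 16410.55 cm²
ΣAx_c = (9100.00)(65.00) + (6636.61)(65.00) + (875.00)(146.67) + (-201.06)(87.00) = 1133720.89 cm³
ΣAy_c = (9100.00)(35.00) + (6636.61)(97.59) + (875.00)(11.67) + (-201.06)(24.00) = 971529.19 cm³
x_c = 1133720.89 / 16410.55 = 69.08 cm
y_c = 971529.19 / 16410.55 = 59.20 cm

x_c = 69.08 cm, y_c = 59.20 cm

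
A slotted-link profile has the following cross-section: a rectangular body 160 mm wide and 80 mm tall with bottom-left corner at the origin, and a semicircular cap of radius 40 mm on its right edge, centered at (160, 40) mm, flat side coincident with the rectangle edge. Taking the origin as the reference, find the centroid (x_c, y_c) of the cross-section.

x_c = 95.92 mm, y_c = 40.00 mm

Part | A | x̄ᵢ | ȳᵢ | A·x̄ᵢ | A·ȳᵢ
rectangular body | 12800.00 | 80.00 | 40.00 | 1024000.00 | 512000.00
semicircular end | 2513.27 | 176.98 | 40.00 | 444790.53 | 100530.96
Σ | 15313.27 |  |  | 1468790.53 | 612530.96
x_c = 1468790.53 / 15313.27 = 95.92 mm
y_c = 612530.96 / 15313.27 = 40.00 mm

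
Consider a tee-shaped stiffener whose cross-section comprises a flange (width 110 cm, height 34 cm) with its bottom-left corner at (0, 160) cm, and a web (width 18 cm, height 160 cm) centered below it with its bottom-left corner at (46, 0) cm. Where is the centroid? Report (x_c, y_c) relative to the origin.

x_c = 55.00 cm, y_c = 134.80 cm

Part | A | x̄ᵢ | ȳᵢ | A·x̄ᵢ | A·ȳᵢ
web | 2880.00 | 55.00 | 80.00 | 158400.00 | 230400.00
flange | 3740.00 | 55.00 | 177.00 | 205700.00 | 661980.00
Σ | 6620.00 |  |  | 364100.00 | 892380.00
x_c = 364100.00 / 6620.00 = 55.00 cm
y_c = 892380.00 / 6620.00 = 134.80 cm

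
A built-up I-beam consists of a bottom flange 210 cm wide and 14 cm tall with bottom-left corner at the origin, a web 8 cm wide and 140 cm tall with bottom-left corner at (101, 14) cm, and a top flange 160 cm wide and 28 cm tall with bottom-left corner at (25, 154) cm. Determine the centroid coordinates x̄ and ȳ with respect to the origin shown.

Part | A | x̄ᵢ | ȳᵢ | A·x̄ᵢ | A·ȳᵢ
bottom flange | 2940.00 | 105.00 | 7.00 | 308700.00 | 20580.00
web | 1120.00 | 105.00 | 84.00 | 117600.00 | 94080.00
top flange | 4480.00 | 105.00 | 168.00 | 470400.00 | 752640.00
Σ | 8540.00 |  |  | 896700.00 | 867300.00
x̄ = 896700.00 / 8540.00 = 105.00 cm
ȳ = 867300.00 / 8540.00 = 101.56 cm

x̄ = 105.00 cm, ȳ = 101.56 cm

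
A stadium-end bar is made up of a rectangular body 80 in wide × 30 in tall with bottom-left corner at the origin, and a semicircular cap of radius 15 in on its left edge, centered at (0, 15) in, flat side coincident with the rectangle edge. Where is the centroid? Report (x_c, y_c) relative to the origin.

x_c = 34.05 in, y_c = 15.00 in

rectangular body: A = 80 × 30 = 2400.00, centroid at (40.00, 15.00).
semicircular end: A = ½π·15² = 353.43, centroid at (-6.37, 15.00).
ΣA = 2753.43 in², ΣAx_c = 93750.00 in³, ΣAy_c = 41301.44 in³.
x_c = 93750.00/2753.43 = 34.05 in; y_c = 41301.44/2753.43 = 15.00 in.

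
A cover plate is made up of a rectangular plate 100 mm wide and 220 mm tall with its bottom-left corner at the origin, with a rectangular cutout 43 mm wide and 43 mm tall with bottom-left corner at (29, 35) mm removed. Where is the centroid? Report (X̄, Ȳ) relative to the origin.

X̄ = 49.95 mm, Ȳ = 114.91 mm

plate: A = 100 × 220 = 22000.00, centroid at (50.00, 110.00).
hole: A = −(43 × 43) = -1849.00, centroid at (50.50, 56.50).
ΣA = 20151.00 mm², ΣAX̄ = 1006625.50 mm³, ΣAȲ = 2315531.50 mm³.
X̄ = 1006625.50/20151.00 = 49.95 mm; Ȳ = 2315531.50/20151.00 = 114.91 mm.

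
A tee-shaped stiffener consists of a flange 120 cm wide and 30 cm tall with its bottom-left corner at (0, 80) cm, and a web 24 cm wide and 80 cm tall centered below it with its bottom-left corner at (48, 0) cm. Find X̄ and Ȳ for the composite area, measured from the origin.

web: A = 24 × 80 = 1920.00, centroid at (60.00, 40.00).
flange: A = 120 × 30 = 3600.00, centroid at (60.00, 95.00).
ΣA = 5520.00 cm²
ΣAX̄ = (1920.00)(60.00) + (3600.00)(60.00) = 331200.00 cm³
ΣAȲ = (1920.00)(40.00) + (3600.00)(95.00) = 418800.00 cm³
X̄ = 331200.00 / 5520.00 = 60.00 cm
Ȳ = 418800.00 / 5520.00 = 75.87 cm

X̄ = 60.00 cm, Ȳ = 75.87 cm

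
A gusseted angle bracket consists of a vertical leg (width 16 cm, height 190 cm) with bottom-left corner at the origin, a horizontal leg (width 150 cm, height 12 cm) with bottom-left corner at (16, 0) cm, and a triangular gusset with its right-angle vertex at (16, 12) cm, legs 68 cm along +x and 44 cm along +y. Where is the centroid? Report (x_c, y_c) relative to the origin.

vertical leg: A = 16 × 190 = 3040.00, centroid at (8.00, 95.00).
horizontal leg: A = 150 × 12 = 1800.00, centroid at (91.00, 6.00).
gusset: A = ½·68·44 = 1496.00, centroid at (38.67, 26.67).
ΣA = 6336.00 cm², ΣAx_c = 245965.33 cm³, ΣAy_c = 339493.33 cm³.
x_c = 245965.33/6336.00 = 38.82 cm; y_c = 339493.33/6336.00 = 53.58 cm.

x_c = 38.82 cm, y_c = 53.58 cm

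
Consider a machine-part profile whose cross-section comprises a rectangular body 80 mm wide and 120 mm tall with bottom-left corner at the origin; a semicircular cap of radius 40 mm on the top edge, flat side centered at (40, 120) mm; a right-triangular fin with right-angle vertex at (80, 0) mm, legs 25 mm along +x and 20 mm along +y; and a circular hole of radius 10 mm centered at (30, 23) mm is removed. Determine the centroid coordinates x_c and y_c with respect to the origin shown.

x_c = 41.26 mm, y_c = 75.91 mm

rectangular body: A = 80 × 120 = 9600.00, centroid at (40.00, 60.00).
semicircular top: A = ½π·40² = 2513.27, centroid at (40.00, 136.98).
triangular fin: A = ½·25·20 = 250.00, centroid at (88.33, 6.67).
hole: A = −π·10² = -314.16, centroid at (30.00, 23.00).
ΣA = 12049.11 mm²
ΣAx_c = (9600.00)(40.00) + (2513.27)(40.00) + (250.00)(88.33) + (-314.16)(30.00) = 497189.52 mm³
ΣAy_c = (9600.00)(60.00) + (2513.27)(136.98) + (250.00)(6.67) + (-314.16)(23.00) = 914700.56 mm³
x_c = 497189.52 / 12049.11 = 41.26 mm
y_c = 914700.56 / 12049.11 = 75.91 mm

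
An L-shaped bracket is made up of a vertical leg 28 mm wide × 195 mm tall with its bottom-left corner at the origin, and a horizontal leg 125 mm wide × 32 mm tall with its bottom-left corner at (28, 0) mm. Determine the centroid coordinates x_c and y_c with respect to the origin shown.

vertical leg: A = 28 × 195 = 5460.00, centroid at (14.00, 97.50).
horizontal leg: A = 125 × 32 = 4000.00, centroid at (90.50, 16.00).
ΣA = 9460.00 mm²
ΣAx_c = (5460.00)(14.00) + (4000.00)(90.50) = 438440.00 mm³
ΣAy_c = (5460.00)(97.50) + (4000.00)(16.00) = 596350.00 mm³
x_c = 438440.00 / 9460.00 = 46.35 mm
y_c = 596350.00 / 9460.00 = 63.04 mm

x_c = 46.35 mm, y_c = 63.04 mm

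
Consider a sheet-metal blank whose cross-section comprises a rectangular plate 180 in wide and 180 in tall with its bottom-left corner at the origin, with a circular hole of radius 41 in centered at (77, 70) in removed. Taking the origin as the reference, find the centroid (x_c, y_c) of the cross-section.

plate: A = 180 × 180 = 32400.00, centroid at (90.00, 90.00).
hole: A = −π·41² = -5281.02, centroid at (77.00, 70.00).
ΣA = 27118.98 in², ΣAx_c = 2509361.67 in³, ΣAy_c = 2546328.79 in³.
x_c = 2509361.67/27118.98 = 92.53 in; y_c = 2546328.79/27118.98 = 93.89 in.

x_c = 92.53 in, y_c = 93.89 in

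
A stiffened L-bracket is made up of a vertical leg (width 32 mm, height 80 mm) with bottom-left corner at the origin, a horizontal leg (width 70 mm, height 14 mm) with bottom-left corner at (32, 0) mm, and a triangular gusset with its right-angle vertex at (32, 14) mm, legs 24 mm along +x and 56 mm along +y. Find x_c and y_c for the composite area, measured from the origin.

x_c = 31.70 mm, y_c = 31.15 mm

vertical leg: A = 32 × 80 = 2560.00, centroid at (16.00, 40.00).
horizontal leg: A = 70 × 14 = 980.00, centroid at (67.00, 7.00).
gusset: A = ½·24·56 = 672.00, centroid at (40.00, 32.67).
ΣA = 4212.00 mm²
ΣAx_c = (2560.00)(16.00) + (980.00)(67.00) + (672.00)(40.00) = 133500.00 mm³
ΣAy_c = (2560.00)(40.00) + (980.00)(7.00) + (672.00)(32.67) = 131212.00 mm³
x_c = 133500.00 / 4212.00 = 31.70 mm
y_c = 131212.00 / 4212.00 = 31.15 mm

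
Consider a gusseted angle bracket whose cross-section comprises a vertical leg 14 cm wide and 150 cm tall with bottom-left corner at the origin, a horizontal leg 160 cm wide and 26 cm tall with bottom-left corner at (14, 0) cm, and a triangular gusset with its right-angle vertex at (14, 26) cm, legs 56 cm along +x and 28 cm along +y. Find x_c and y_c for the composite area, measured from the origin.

vertical leg: A = 14 × 150 = 2100.00, centroid at (7.00, 75.00).
horizontal leg: A = 160 × 26 = 4160.00, centroid at (94.00, 13.00).
gusset: A = ½·56·28 = 784.00, centroid at (32.67, 35.33).
ΣA = 7044.00 cm²
ΣAx_c = (2100.00)(7.00) + (4160.00)(94.00) + (784.00)(32.67) = 431350.67 cm³
ΣAy_c = (2100.00)(75.00) + (4160.00)(13.00) + (784.00)(35.33) = 239281.33 cm³
x_c = 431350.67 / 7044.00 = 61.24 cm
y_c = 239281.33 / 7044.00 = 33.97 cm

x_c = 61.24 cm, y_c = 33.97 cm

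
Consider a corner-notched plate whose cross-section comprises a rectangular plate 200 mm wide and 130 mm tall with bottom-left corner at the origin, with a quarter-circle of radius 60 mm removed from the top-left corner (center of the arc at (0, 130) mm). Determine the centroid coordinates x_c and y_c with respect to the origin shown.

x_c = 109.09 mm, y_c = 60.18 mm

Part | A | x̄ᵢ | ȳᵢ | A·x̄ᵢ | A·ȳᵢ
plate | 26000.00 | 100.00 | 65.00 | 2600000.00 | 1690000.00
removed quarter-circle | -2827.43 | 25.46 | 104.54 | -72000.00 | -295566.34
Σ | 23172.57 |  |  | 2528000.00 | 1394433.66
x_c = 2528000.00 / 23172.57 = 109.09 mm
y_c = 1394433.66 / 23172.57 = 60.18 mm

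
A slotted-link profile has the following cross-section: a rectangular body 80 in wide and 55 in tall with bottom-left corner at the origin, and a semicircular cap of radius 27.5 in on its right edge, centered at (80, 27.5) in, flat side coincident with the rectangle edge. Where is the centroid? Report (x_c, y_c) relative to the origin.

Part | A | x̄ᵢ | ȳᵢ | A·x̄ᵢ | A·ȳᵢ
rectangular body | 4400.00 | 40.00 | 27.50 | 176000.00 | 121000.00
semicircular end | 1187.91 | 91.67 | 27.50 | 108897.76 | 32667.65
Σ | 5587.91 |  |  | 284897.76 | 153667.65
x_c = 284897.76 / 5587.91 = 50.98 in
y_c = 153667.65 / 5587.91 = 27.50 in

x_c = 50.98 in, y_c = 27.50 in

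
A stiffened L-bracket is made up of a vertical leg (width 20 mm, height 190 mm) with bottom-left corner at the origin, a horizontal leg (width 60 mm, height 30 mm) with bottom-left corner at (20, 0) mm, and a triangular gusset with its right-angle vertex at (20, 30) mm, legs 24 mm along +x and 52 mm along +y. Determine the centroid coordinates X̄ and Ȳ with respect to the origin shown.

X̄ = 23.37 mm, Ȳ = 67.08 mm

Part | A | x̄ᵢ | ȳᵢ | A·x̄ᵢ | A·ȳᵢ
vertical leg | 3800.00 | 10.00 | 95.00 | 38000.00 | 361000.00
horizontal leg | 1800.00 | 50.00 | 15.00 | 90000.00 | 27000.00
gusset | 624.00 | 28.00 | 47.33 | 17472.00 | 29536.00
Σ | 6224.00 |  |  | 145472.00 | 417536.00
X̄ = 145472.00 / 6224.00 = 23.37 mm
Ȳ = 417536.00 / 6224.00 = 67.08 mm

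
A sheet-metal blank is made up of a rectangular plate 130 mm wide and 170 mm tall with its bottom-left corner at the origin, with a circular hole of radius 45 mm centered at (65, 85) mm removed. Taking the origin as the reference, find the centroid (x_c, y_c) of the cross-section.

Part | A | x̄ᵢ | ȳᵢ | A·x̄ᵢ | A·ȳᵢ
plate | 22100.00 | 65.00 | 85.00 | 1436500.00 | 1878500.00
hole | -6361.73 | 65.00 | 85.00 | -413512.13 | -540746.64
Σ | 15738.27 |  |  | 1022987.87 | 1337753.36
x_c = 1022987.87 / 15738.27 = 65.00 mm
y_c = 1337753.36 / 15738.27 = 85.00 mm

x_c = 65.00 mm, y_c = 85.00 mm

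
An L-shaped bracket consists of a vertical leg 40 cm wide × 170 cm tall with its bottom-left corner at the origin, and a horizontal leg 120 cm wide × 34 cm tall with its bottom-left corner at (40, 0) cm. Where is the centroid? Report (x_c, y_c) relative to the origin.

vertical leg: A = 40 × 170 = 6800.00, centroid at (20.00, 85.00).
horizontal leg: A = 120 × 34 = 4080.00, centroid at (100.00, 17.00).
ΣA = 10880.00 cm², ΣAx_c = 544000.00 cm³, ΣAy_c = 647360.00 cm³.
x_c = 544000.00/10880.00 = 50.00 cm; y_c = 647360.00/10880.00 = 59.50 cm.

x_c = 50.00 cm, y_c = 59.50 cm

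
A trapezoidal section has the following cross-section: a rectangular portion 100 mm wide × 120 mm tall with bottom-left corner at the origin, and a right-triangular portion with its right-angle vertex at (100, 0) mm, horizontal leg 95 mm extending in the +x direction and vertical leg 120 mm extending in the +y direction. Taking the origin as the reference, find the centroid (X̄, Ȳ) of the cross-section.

X̄ = 76.30 mm, Ȳ = 53.56 mm

rectangular portion: A = 100 × 120 = 12000.00, centroid at (50.00, 60.00).
triangular portion: A = ½·95·120 = 5700.00, centroid at (131.67, 40.00).
ΣA = 17700.00 mm², ΣAX̄ = 1350500.00 mm³, ΣAȲ = 948000.00 mm³.
X̄ = 1350500.00/17700.00 = 76.30 mm; Ȳ = 948000.00/17700.00 = 53.56 mm.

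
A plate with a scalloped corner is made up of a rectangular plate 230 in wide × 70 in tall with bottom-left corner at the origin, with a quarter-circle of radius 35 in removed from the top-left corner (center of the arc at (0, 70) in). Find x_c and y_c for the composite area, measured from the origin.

plate: A = 230 × 70 = 16100.00, centroid at (115.00, 35.00).
removed quarter-circle: A = −¼π·35² = -962.11, centroid at (14.85, 55.15).
ΣA = 15137.89 in², ΣAx_c = 1837208.33 in³, ΣAy_c = 510443.77 in³.
x_c = 1837208.33/15137.89 = 121.36 in; y_c = 510443.77/15137.89 = 33.72 in.

x_c = 121.36 in, y_c = 33.72 in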